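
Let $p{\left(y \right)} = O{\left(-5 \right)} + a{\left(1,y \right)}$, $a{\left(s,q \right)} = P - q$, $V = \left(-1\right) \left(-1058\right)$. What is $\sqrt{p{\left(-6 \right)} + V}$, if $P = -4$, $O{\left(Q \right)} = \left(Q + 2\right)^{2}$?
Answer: $\sqrt{1069} \approx 32.696$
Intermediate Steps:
$O{\left(Q \right)} = \left(2 + Q\right)^{2}$
$V = 1058$
$a{\left(s,q \right)} = -4 - q$
$p{\left(y \right)} = 5 - y$ ($p{\left(y \right)} = \left(2 - 5\right)^{2} - \left(4 + y\right) = \left(-3\right)^{2} - \left(4 + y\right) = 9 - \left(4 + y\right) = 5 - y$)
$\sqrt{p{\left(-6 \right)} + V} = \sqrt{\left(5 - -6\right) + 1058} = \sqrt{\left(5 + 6\right) + 1058} = \sqrt{11 + 1058} = \sqrt{1069}$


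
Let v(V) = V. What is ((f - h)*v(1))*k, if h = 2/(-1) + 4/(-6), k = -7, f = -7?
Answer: 91/3 ≈ 30.333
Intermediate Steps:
h = -8/3 (h = 2*(-1) + 4*(-1/6) = -2 - 2/3 = -8/3 ≈ -2.6667)
((f - h)*v(1))*k = ((-7 - 1*(-8/3))*1)*(-7) = ((-7 + 8/3)*1)*(-7) = -13/3*1*(-7) = -13/3*(-7) = 91/3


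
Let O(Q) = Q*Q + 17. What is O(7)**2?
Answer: 4356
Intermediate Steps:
O(Q) = 17 + Q**2 (O(Q) = Q**2 + 17 = 17 + Q**2)
O(7)**2 = (17 + 7**2)**2 = (17 + 49)**2 = 66**2 = 4356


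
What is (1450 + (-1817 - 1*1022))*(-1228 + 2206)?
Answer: -1358442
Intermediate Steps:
(1450 + (-1817 - 1*1022))*(-1228 + 2206) = (1450 + (-1817 - 1022))*978 = (1450 - 2839)*978 = -1389*978 = -1358442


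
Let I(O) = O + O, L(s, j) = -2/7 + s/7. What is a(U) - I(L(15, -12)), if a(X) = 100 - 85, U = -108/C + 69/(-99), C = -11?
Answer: 79/7 ≈ 11.286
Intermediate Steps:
L(s, j) = -2/7 + s/7 (L(s, j) = -2*1/7 + s*(1/7) = -2/7 + s/7)
I(O) = 2*O
U = 301/33 (U = -108/(-11) + 69/(-99) = -108*(-1/11) + 69*(-1/99) = 108/11 - 23/33 = 301/33 ≈ 9.1212)
a(X) = 15
a(U) - I(L(15, -12)) = 15 - 2*(-2/7 + (1/7)*15) = 15 - 2*(-2/7 + 15/7) = 15 - 2*13/7 = 15 - 1*26/7 = 15 - 26/7 = 79/7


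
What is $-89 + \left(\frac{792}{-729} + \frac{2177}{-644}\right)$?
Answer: $- \frac{696515}{7452} \approx -93.467$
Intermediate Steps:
$-89 + \left(\frac{792}{-729} + \frac{2177}{-644}\right) = -89 + \left(792 \left(- \frac{1}{729}\right) + 2177 \left(- \frac{1}{644}\right)\right) = -89 - \frac{33287}{7452} = - \frac{696515}{7452}$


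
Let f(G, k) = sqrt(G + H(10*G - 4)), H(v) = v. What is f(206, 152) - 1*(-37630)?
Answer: 37630 + sqrt(2262) ≈ 37678.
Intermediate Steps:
f(G, k) = sqrt(-4 + 11*G) (f(G, k) = sqrt(G + (10*G - 4)) = sqrt(G + (-4 + 10*G)) = sqrt(-4 + 11*G))
f(206, 152) - 1*(-37630) = sqrt(-4 + 11*206) - 1*(-37630) = sqrt(-4 + 2266) + 37630 = sqrt(2262) + 37630 = 37630 + sqrt(2262)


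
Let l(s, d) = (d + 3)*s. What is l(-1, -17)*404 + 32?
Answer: 5688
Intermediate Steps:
l(s, d) = s*(3 + d) (l(s, d) = (3 + d)*s = s*(3 + d))
l(-1, -17)*404 + 32 = -(3 - 17)*404 + 32 = -1*(-14)*404 + 32 = 14*404 + 32 = 5656 + 32 = 5688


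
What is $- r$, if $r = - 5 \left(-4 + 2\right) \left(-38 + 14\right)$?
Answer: $240$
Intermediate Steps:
$r = -240$ ($r = \left(-5\right) \left(-2\right) \left(-24\right) = 10 \left(-24\right) = -240$)
$- r = \left(-1\right) \left(-240\right) = 240$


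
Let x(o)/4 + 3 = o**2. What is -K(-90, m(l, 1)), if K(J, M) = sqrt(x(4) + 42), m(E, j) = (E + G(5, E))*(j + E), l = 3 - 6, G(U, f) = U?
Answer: -sqrt(94) ≈ -9.6954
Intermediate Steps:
x(o) = -12 + 4*o**2
l = -3
m(E, j) = (5 + E)*(E + j) (m(E, j) = (E + 5)*(j + E) = (5 + E)*(E + j))
K(J, M) = sqrt(94) (K(J, M) = sqrt((-12 + 4*4**2) + 42) = sqrt((-12 + 4*16) + 42) = sqrt((-12 + 64) + 42) = sqrt(52 + 42) = sqrt(94))
-K(-90, m(l, 1)) = -sqrt(94)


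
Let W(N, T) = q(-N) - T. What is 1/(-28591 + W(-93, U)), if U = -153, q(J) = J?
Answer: -1/28345 ≈ -3.5280e-5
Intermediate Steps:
W(N, T) = -N - T
1/(-28591 + W(-93, U)) = 1/(-28591 + (-1*(-93) - 1*(-153))) = 1/(-28591 + (93 + 153)) = 1/(-28591 + 246) = 1/(-28345) = -1/28345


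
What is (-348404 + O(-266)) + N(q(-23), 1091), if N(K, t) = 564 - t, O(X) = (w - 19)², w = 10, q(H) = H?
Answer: -348850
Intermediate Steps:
O(X) = 81 (O(X) = (10 - 19)² = (-9)² = 81)
(-348404 + O(-266)) + N(q(-23), 1091) = (-348404 + 81) + (564 - 1*1091) = -348323 + (564 - 1091) = -348323 - 527 = -348850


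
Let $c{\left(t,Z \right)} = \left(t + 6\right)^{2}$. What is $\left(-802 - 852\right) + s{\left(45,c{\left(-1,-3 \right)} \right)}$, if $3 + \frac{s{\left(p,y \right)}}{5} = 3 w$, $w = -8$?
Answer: $-1789$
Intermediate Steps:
$c{\left(t,Z \right)} = \left(6 + t\right)^{2}$
$s{\left(p,y \right)} = -135$ ($s{\left(p,y \right)} = -15 + 5 \cdot 3 \left(-8\right) = -15 + 5 \left(-24\right) = -15 - 120 = -135$)
$\left(-802 - 852\right) + s{\left(45,c{\left(-1,-3 \right)} \right)} = \left(-802 - 852\right) - 135 = -1654 - 135 = -1789$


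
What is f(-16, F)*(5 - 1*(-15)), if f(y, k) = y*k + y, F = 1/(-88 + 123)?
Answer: -2304/7 ≈ -329.14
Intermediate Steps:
F = 1/35 ≈ 0.028571
f(y, k) = y + k*y (f(y, k) = k*y + y = y + k*y)
f(-16, F)*(5 - 1*(-15)) = (-16*(1 + 1/35))*(5 - 1*(-15)) = (-16*36/35)*(5 + 15) = -576/35*20 = -2304/7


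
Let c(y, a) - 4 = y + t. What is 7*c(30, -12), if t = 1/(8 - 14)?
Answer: 1421/6 ≈ 236.83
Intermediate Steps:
t = -1/6 (t = 1/(-6) = -1/6 ≈ -0.16667)
c(y, a) = 23/6 + y (c(y, a) = 4 + (y - 1/6) = 4 + (-1/6 + y) = 23/6 + y)
7*c(30, -12) = 7*(23/6 + 30) = 7*(203/6) = 1421/6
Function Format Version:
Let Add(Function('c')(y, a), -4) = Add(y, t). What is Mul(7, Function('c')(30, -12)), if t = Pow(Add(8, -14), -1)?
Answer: Rational(1421, 6) ≈ 236.83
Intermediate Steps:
t = Rational(-1, 6) (t = Pow(-6, -1) = Rational(-1, 6) ≈ -0.16667)
Function('c')(y, a) = Add(Rational(23, 6), y) (Function('c')(y, a) = Add(4, Add(y, Rational(-1, 6))) = Add(4, Add(Rational(-1, 6), y)) = Add(Rational(23, 6), y))
Mul(7, Function('c')(30, -12)) = Mul(7, Add(Rational(23, 6), 30)) = Mul(7, Rational(203, 6)) = Rational(1421, 6)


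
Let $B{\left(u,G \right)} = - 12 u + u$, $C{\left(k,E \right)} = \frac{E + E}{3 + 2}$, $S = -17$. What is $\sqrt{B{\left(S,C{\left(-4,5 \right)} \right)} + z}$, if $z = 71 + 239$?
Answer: $\sqrt{497} \approx 22.293$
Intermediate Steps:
$z = 310$
$C{\left(k,E \right)} = \frac{2 E}{5}$
$B{\left(u,G \right)} = - 11 u$
$\sqrt{B{\left(S,C{\left(-4,5 \right)} \right)} + z} = \sqrt{\left(-11\right) \left(-17\right) + 310} = \sqrt{187 + 310} = \sqrt{497}$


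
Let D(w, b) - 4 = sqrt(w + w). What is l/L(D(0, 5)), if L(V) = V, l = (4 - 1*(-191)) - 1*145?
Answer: 25/2 ≈ 12.500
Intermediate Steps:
D(w, b) = 4 + sqrt(2)*sqrt(w) (D(w, b) = 4 + sqrt(w + w) = 4 + sqrt(2*w) = 4 + sqrt(2)*sqrt(w))
l = 50 (l = (4 + 191) - 145 = 195 - 145 = 50)
l/L(D(0, 5)) = 50/(4 + sqrt(2)*sqrt(0)) = 50/(4 + sqrt(2)*0) = 50/(4 + 0) = 50/4 = 50*(1/4) = 25/2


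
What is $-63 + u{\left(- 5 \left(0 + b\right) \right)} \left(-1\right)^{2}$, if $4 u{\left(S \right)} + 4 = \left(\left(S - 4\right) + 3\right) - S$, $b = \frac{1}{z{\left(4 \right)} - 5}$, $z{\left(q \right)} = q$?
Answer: $- \frac{257}{4} \approx -64.25$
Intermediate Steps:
$b = -1$ ($b = \frac{1}{4 - 5} = \frac{1}{-1} = -1$)
$u{\left(S \right)} = - \frac{5}{4}$ ($u{\left(S \right)} = -1 + \frac{\left(\left(S - 4\right) + 3\right) - S}{4} = -1 + \frac{\left(\left(-4 + S\right) + 3\right) - S}{4} = -1 + \frac{\left(-1 + S\right) - S}{4} = -1 + \frac{1}{4} \left(-1\right) = -1 - \frac{1}{4} = - \frac{5}{4}$)
$-63 + u{\left(- 5 \left(0 + b\right) \right)} \left(-1\right)^{2} = -63 - \frac{5 \left(-1\right)^{2}}{4} = -63 - \frac{5}{4} = - \frac{257}{4}$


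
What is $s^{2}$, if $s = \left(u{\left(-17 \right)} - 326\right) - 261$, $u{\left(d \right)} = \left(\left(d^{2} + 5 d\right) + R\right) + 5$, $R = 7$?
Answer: $137641$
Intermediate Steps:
$u{\left(d \right)} = 12 + d^{2} + 5 d$ ($u{\left(d \right)} = \left(\left(d^{2} + 5 d\right) + 7\right) + 5 = \left(7 + d^{2} + 5 d\right) + 5 = 12 + d^{2} + 5 d$)
$s = -371$ ($s = \left(\left(12 + \left(-17\right)^{2} + 5 \left(-17\right)\right) - 326\right) - 261 = \left(\left(12 + 289 - 85\right) - 326\right) - 261 = \left(216 - 326\right) - 261 = -110 - 261 = -371$)
$s^{2} = \left(-371\right)^{2} = 137641$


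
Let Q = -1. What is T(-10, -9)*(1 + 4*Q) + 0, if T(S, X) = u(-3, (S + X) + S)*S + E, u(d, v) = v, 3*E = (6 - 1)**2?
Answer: -895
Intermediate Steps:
E = 25/3 (E = (6 - 1)**2/3 = (1/3)*5**2 = (1/3)*25 = 25/3 ≈ 8.3333)
T(S, X) = 25/3 + S*(X + 2*S) (T(S, X) = ((S + X) + S)*S + 25/3 = (X + 2*S)*S + 25/3 = S*(X + 2*S) + 25/3 = 25/3 + S*(X + 2*S))
T(-10, -9)*(1 + 4*Q) + 0 = (25/3 - 10*(-9 + 2*(-10)))*(1 + 4*(-1)) + 0 = (25/3 - 10*(-9 - 20))*(1 - 4) + 0 = (25/3 - 10*(-29))*(-3) + 0 = (25/3 + 290)*(-3) + 0 = (895/3)*(-3) + 0 = -895 + 0 = -895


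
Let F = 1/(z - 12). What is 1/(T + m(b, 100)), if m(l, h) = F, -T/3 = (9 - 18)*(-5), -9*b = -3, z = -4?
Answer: -16/2161 ≈ -0.0074040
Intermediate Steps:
b = ⅓ (b = -⅑*(-3) = ⅓ ≈ 0.33333)
F = -1/16 (F = 1/(-4 - 12) = 1/(-16) = -1/16 ≈ -0.062500)
T = -135 (T = -3*(9 - 18)*(-5) = -(-27)*(-5) = -3*45 = -135)
m(l, h) = -1/16
1/(T + m(b, 100)) = 1/(-135 - 1/16) = 1/(-2161/16) = -16/2161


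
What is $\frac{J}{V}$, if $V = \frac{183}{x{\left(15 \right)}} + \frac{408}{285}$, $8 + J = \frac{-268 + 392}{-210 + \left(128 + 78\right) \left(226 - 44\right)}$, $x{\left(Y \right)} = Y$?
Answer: $- \frac{2832254}{4828019} \approx -0.58663$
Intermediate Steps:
$J = - \frac{149066}{18641}$ ($J = -8 + \frac{-268 + 392}{-210 + \left(128 + 78\right) \left(226 - 44\right)} = -8 + \frac{124}{-210 + 206 \cdot 182} = -8 + \frac{124}{-210 + 37492} = -8 + \frac{124}{37282} = -8 + 124 \cdot \frac{1}{37282} = -8 + \frac{62}{18641} = - \frac{149066}{18641} \approx -7.9967$)
$V = \frac{259}{19}$ ($V = \frac{183}{15} + \frac{408}{285} = 183 \cdot \frac{1}{15} + 408 \cdot \frac{1}{285} = \frac{61}{5} + \frac{136}{95} = \frac{259}{19} \approx 13.632$)
$\frac{J}{V} = - \frac{149066}{18641 \cdot \frac{259}{19}} = \left(- \frac{149066}{18641}\right) \frac{19}{259} = - \frac{2832254}{4828019}$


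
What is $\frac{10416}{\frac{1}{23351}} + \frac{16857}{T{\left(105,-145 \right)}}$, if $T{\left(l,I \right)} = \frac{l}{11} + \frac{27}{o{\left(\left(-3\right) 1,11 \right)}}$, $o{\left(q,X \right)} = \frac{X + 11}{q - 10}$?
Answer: $\frac{11431405134}{47} \approx 2.4322 \cdot 10^{8}$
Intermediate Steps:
$o{\left(q,X \right)} = \frac{11 + X}{-10 + q}$
$T{\left(l,I \right)} = - \frac{351}{22} + \frac{l}{11}$ ($T{\left(l,I \right)} = \frac{l}{11} + \frac{27}{\frac{1}{-10 - 3} \left(11 + 11\right)} = l \frac{1}{11} + \frac{27}{\frac{1}{-10 - 3} \cdot 22} = \frac{l}{11} + \frac{27}{\frac{1}{-13} \cdot 22} = \frac{l}{11} + \frac{27}{\left(- \frac{1}{13}\right) 22} = \frac{l}{11} + \frac{27}{- \frac{22}{13}} = \frac{l}{11} + 27 \left(- \frac{13}{22}\right) = \frac{l}{11} - \frac{351}{22} = - \frac{351}{22} + \frac{l}{11}$)
$\frac{10416}{\frac{1}{23351}} + \frac{16857}{T{\left(105,-145 \right)}} = \frac{10416}{\frac{1}{23351}} + \frac{16857}{- \frac{351}{22} + \frac{1}{11} \cdot 105} = 10416 \frac{1}{\frac{1}{23351}} + \frac{16857}{- \frac{351}{22} + \frac{105}{11}} = 10416 \cdot 23351 + \frac{16857}{- \frac{141}{22}} = 243224016 + 16857 \left(- \frac{22}{141}\right) = 243224016 - \frac{123618}{47} = \frac{11431405134}{47}$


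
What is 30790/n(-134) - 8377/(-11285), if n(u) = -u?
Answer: 174293834/756095 ≈ 230.52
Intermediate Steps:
30790/n(-134) - 8377/(-11285) = 30790/((-1*(-134))) - 8377/(-11285) = 30790/134 - 8377*(-1/11285) = 30790*(1/134) + 8377/11285 = 15395/67 + 8377/11285 = 174293834/756095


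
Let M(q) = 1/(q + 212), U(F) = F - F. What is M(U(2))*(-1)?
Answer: -1/212 ≈ -0.0047170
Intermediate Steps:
U(F) = 0
M(q) = 1/(212 + q)
M(U(2))*(-1) = -1/(212 + 0) = -1/212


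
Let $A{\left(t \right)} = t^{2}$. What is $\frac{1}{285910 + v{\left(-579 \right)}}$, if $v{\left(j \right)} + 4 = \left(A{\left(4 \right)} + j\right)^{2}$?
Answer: $\frac{1}{602875} \approx 1.6587 \cdot 10^{-6}$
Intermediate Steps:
$v{\left(j \right)} = -4 + \left(16 + j\right)^{2}$ ($v{\left(j \right)} = -4 + \left(4^{2} + j\right)^{2} = -4 + \left(16 + j\right)^{2}$)
$\frac{1}{285910 + v{\left(-579 \right)}} = \frac{1}{285910 - \left(4 - \left(16 - 579\right)^{2}\right)} = \frac{1}{285910 - \left(4 - \left(-563\right)^{2}\right)} = \frac{1}{285910 + \left(-4 + 316969\right)} = \frac{1}{285910 + 316965} = \frac{1}{602875}$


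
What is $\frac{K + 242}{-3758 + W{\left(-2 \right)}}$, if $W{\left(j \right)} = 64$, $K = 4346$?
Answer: $- \frac{2294}{1847} \approx -1.242$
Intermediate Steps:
$\frac{K + 242}{-3758 + W{\left(-2 \right)}} = \frac{4346 + 242}{-3758 + 64} = \frac{4588}{-3694} = 4588 \left(- \frac{1}{3694}\right) = - \frac{2294}{1847}$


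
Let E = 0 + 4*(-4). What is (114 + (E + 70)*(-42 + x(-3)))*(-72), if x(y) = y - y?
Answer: 155088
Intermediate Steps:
x(y) = 0
E = -16 (E = 0 - 16 = -16)
(114 + (E + 70)*(-42 + x(-3)))*(-72) = (114 + (-16 + 70)*(-42 + 0))*(-72) = (114 + 54*(-42))*(-72) = (114 - 2268)*(-72) = -2154*(-72) = 155088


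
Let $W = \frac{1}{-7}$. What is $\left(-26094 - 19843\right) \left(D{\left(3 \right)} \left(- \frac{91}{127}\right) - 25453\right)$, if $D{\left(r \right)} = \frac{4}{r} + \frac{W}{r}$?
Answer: $\frac{148498151176}{127} \approx 1.1693 \cdot 10^{9}$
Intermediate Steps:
$W = - \frac{1}{7} \approx -0.14286$
$D{\left(r \right)} = \frac{27}{7 r}$ ($D{\left(r \right)} = \frac{4}{r} - \frac{1}{7 r} = \frac{27}{7 r}$)
$\left(-26094 - 19843\right) \left(D{\left(3 \right)} \left(- \frac{91}{127}\right) - 25453\right) = \left(-26094 - 19843\right) \left(\frac{27}{7 \cdot 3} \left(- \frac{91}{127}\right) - 25453\right) = - 45937 \left(\frac{27}{7} \cdot \frac{1}{3} \left(\left(-91\right) \frac{1}{127}\right) - 25453\right) = - 45937 \left(\frac{9}{7} \left(- \frac{91}{127}\right) - 25453\right) = - 45937 \left(- \frac{117}{127} - 25453\right) = \left(-45937\right) \left(- \frac{3232648}{127}\right) = \frac{148498151176}{127}$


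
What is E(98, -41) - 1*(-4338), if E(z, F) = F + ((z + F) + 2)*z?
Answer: 10079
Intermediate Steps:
E(z, F) = F + z*(2 + F + z) (E(z, F) = F + ((F + z) + 2)*z = F + (2 + F + z)*z = F + z*(2 + F + z))
E(98, -41) - 1*(-4338) = (-41 + 98² + 2*98 - 41*98) - 1*(-4338) = (-41 + 9604 + 196 - 4018) + 4338 = 5741 + 4338 = 10079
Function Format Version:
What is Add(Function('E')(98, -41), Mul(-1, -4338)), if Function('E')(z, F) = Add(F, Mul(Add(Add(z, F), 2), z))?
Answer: 10079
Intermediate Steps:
Function('E')(z, F) = Add(F, Mul(z, Add(2, F, z))) (Function('E')(z, F) = Add(F, Mul(Add(Add(F, z), 2), z)) = Add(F, Mul(Add(2, F, z), z)) = Add(F, Mul(z, Add(2, F, z))))
Add(Function('E')(98, -41), Mul(-1, -4338)) = Add(Add(-41, Pow(98, 2), Mul(2, 98), Mul(-41, 98)), Mul(-1, -4338)) = Add(Add(-41, 9604, 196, -4018), 4338) = Add(5741, 4338) = 10079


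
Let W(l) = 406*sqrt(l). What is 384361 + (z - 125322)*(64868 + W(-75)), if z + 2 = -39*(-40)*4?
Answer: -7724356551 - 241740520*I*sqrt(3) ≈ -7.7244e+9 - 4.1871e+8*I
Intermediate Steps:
z = 6238 (z = -2 - 39*(-40)*4 = -2 + 1560*4 = -2 + 6240 = 6238)
384361 + (z - 125322)*(64868 + W(-75)) = 384361 + (6238 - 125322)*(64868 + 406*sqrt(-75)) = 384361 - 119084*(64868 + 406*(5*I*sqrt(3))) = 384361 - 119084*(64868 + 2030*I*sqrt(3)) = 384361 + (-7724740912 - 241740520*I*sqrt(3)) = -7724356551 - 241740520*I*sqrt(3)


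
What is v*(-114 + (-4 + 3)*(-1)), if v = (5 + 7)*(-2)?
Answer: 2712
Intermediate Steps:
v = -24 (v = 12*(-2) = -24)
v*(-114 + (-4 + 3)*(-1)) = -24*(-114 + (-4 + 3)*(-1)) = -24*(-114 - 1*(-1)) = -24*(-114 + 1) = -24*(-113) = 2712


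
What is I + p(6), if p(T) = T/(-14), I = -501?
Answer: -3510/7 ≈ -501.43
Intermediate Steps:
p(T) = -T/14 (p(T) = T*(-1/14) = -T/14)
I + p(6) = -501 - 1/14*6 = -501 - 3/7 = -3510/7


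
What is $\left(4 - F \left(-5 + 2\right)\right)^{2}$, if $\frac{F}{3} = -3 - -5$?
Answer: $484$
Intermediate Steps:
$F = 6$ ($F = 3 \left(-3 - -5\right) = 3 \left(-3 + 5\right) = 3 \cdot 2 = 6$)
$\left(4 - F \left(-5 + 2\right)\right)^{2} = \left(4 - 6 \left(-5 + 2\right)\right)^{2} = \left(4 - 6 \left(-3\right)\right)^{2} = \left(4 - -18\right)^{2} = \left(4 + 18\right)^{2} = 22^{2} = 484$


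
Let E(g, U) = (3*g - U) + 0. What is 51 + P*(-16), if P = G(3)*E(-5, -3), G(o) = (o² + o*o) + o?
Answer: 4083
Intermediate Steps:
G(o) = o + 2*o² (G(o) = (o² + o²) + o = 2*o² + o = o + 2*o²)
E(g, U) = -U + 3*g (E(g, U) = (-U + 3*g) + 0 = -U + 3*g)
P = -252 (P = (3*(1 + 2*3))*(-1*(-3) + 3*(-5)) = (3*(1 + 6))*(3 - 15) = (3*7)*(-12) = 21*(-12) = -252)
51 + P*(-16) = 51 - 252*(-16) = 51 + 4032 = 4083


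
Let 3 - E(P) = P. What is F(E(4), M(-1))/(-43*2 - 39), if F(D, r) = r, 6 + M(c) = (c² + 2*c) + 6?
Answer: 1/125 ≈ 0.0080000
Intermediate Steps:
E(P) = 3 - P
M(c) = c² + 2*c (M(c) = -6 + ((c² + 2*c) + 6) = -6 + (6 + c² + 2*c) = c² + 2*c)
F(E(4), M(-1))/(-43*2 - 39) = (-(2 - 1))/(-43*2 - 39) = (-1*1)/(-86 - 39) = -1/(-125) = -1/125*(-1) = 1/125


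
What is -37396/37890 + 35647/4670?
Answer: 117602551/17694630 ≈ 6.6462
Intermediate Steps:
-37396/37890 + 35647/4670 = -37396*1/37890 + 35647*(1/4670) = -18698/18945 + 35647/4670 = 117602551/17694630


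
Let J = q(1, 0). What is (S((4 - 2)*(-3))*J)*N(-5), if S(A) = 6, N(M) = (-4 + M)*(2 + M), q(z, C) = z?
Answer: 162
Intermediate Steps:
J = 1
(S((4 - 2)*(-3))*J)*N(-5) = (6*1)*(-8 + (-5)**2 - 2*(-5)) = 6*(-8 + 25 + 10) = 6*27 = 162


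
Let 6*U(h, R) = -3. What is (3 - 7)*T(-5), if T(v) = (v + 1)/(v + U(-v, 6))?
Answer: -32/11 ≈ -2.9091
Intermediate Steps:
U(h, R) = -½ (U(h, R) = (⅙)*(-3) = -½)
T(v) = (1 + v)/(-½ + v) (T(v) = (v + 1)/(v - ½) = (1 + v)/(-½ + v))
(3 - 7)*T(-5) = (3 - 7)*(2*(1 - 5)/(-1 + 2*(-5))) = -8*(-4)/(-1 - 10) = -8*(-4)/(-11) = -8*(-1)*(-4)/11 = -4*8/11 = -32/11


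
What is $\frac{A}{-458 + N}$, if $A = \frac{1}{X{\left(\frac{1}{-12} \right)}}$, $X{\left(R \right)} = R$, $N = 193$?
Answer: $\frac{12}{265} \approx 0.045283$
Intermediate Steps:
$A = -12$ ($A = \frac{1}{\frac{1}{-12}} = \frac{1}{- \frac{1}{12}} = -12$)
$\frac{A}{-458 + N} = - \frac{12}{-458 + 193} = - \frac{12}{-265} = \left(-12\right) \left(- \frac{1}{265}\right) = \frac{12}{265}$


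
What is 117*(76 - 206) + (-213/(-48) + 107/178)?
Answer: -21651865/1424 ≈ -15205.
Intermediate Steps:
117*(76 - 206) + (-213/(-48) + 107/178) = 117*(-130) + (-213*(-1/48) + 107*(1/178)) = -15210 + (71/16 + 107/178) = -15210 + 7175/1424 = -21651865/1424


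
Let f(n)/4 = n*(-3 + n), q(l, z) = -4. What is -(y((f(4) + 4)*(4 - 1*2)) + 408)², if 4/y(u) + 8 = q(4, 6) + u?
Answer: -8162449/49 ≈ -1.6658e+5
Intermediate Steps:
f(n) = 4*n*(-3 + n) (f(n) = 4*(n*(-3 + n)) = 4*n*(-3 + n))
y(u) = 4/(-12 + u) (y(u) = 4/(-8 + (-4 + u)) = 4/(-12 + u))
-(y((f(4) + 4)*(4 - 1*2)) + 408)² = -(4/(-12 + (4*4*(-3 + 4) + 4)*(4 - 1*2)) + 408)² = -(4/(-12 + (4*4*1 + 4)*(4 - 2)) + 408)² = -(4/(-12 + (16 + 4)*2) + 408)² = -(4/(-12 + 20*2) + 408)² = -(4/(-12 + 40) + 408)² = -(4/28 + 408)² = -(4*(1/28) + 408)² = -(⅐ + 408)² = -(2857/7)² = -1*8162449/49 = -8162449/49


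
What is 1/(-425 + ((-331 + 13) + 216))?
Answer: -1/527 ≈ -0.0018975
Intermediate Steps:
1/(-425 + ((-331 + 13) + 216)) = 1/(-425 + (-318 + 216)) = 1/(-425 - 102) = 1/(-527) = -1/527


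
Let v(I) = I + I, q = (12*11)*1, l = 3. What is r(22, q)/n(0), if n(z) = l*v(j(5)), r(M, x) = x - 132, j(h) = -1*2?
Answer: 0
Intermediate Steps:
j(h) = -2
q = 132 (q = 132*1 = 132)
v(I) = 2*I
r(M, x) = -132 + x
n(z) = -12 (n(z) = 3*(2*(-2)) = 3*(-4) = -12)
r(22, q)/n(0) = (-132 + 132)/(-12) = 0*(-1/12) = 0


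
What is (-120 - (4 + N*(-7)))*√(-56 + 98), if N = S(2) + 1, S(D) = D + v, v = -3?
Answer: -124*√42 ≈ -803.61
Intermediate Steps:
S(D) = -3 + D (S(D) = D - 3 = -3 + D)
N = 0 (N = (-3 + 2) + 1 = -1 + 1 = 0)
(-120 - (4 + N*(-7)))*√(-56 + 98) = (-120 - (4 + 0*(-7)))*√(-56 + 98) = (-120 - (4 + 0))*√42 = (-120 - 1*4)*√42 = (-120 - 4)*√42 = -124*√42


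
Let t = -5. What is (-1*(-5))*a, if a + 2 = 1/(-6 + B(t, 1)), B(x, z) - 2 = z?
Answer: -35/3 ≈ -11.667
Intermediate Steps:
B(x, z) = 2 + z
a = -7/3 (a = -2 + 1/(-6 + (2 + 1)) = -2 + 1/(-6 + 3) = -2 + 1/(-3) = -2 - ⅓ = -7/3 ≈ -2.3333)
(-1*(-5))*a = -1*(-5)*(-7/3) = 5*(-7/3) = -35/3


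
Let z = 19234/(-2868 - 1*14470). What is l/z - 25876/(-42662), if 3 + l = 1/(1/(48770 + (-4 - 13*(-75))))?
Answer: -9197348894236/205140227 ≈ -44834.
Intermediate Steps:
z = -9617/8669 (z = 19234/(-2868 - 14470) = 19234/(-17338) = 19234*(-1/17338) = -9617/8669 ≈ -1.1094)
l = 49738 (l = -3 + 1/(1/(48770 + (-4 - 13*(-75)))) = -3 + 1/(1/(48770 + (-4 + 975))) = -3 + 1/(1/(48770 + 971)) = -3 + 1/(1/49741) = -3 + 49741 = 49738)
l/z - 25876/(-42662) = 49738/(-9617/8669) - 25876/(-42662) = 49738*(-8669/9617) - 25876*(-1/42662) = -431178722/9617 + 12938/21331 = -9197348894236/205140227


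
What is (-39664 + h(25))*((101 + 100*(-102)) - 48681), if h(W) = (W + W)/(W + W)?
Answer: 2331391140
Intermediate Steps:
h(W) = 1 (h(W) = (2*W)/((2*W)) = (2*W)*(1/(2*W)) = 1)
(-39664 + h(25))*((101 + 100*(-102)) - 48681) = (-39664 + 1)*((101 + 100*(-102)) - 48681) = -39663*((101 - 10200) - 48681) = -39663*(-10099 - 48681) = -39663*(-58780) = 2331391140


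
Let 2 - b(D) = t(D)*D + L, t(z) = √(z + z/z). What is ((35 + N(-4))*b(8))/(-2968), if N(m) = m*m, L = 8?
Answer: 765/1484 ≈ 0.51550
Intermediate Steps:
t(z) = √(1 + z) (t(z) = √(z + 1) = √(1 + z))
N(m) = m²
b(D) = -6 - D*√(1 + D) (b(D) = 2 - (√(1 + D)*D + 8) = 2 - (D*√(1 + D) + 8) = 2 - (8 + D*√(1 + D)) = 2 + (-8 - D*√(1 + D)) = -6 - D*√(1 + D))
((35 + N(-4))*b(8))/(-2968) = ((35 + (-4)²)*(-6 - 1*8*√(1 + 8)))/(-2968) = ((35 + 16)*(-6 - 1*8*√9))*(-1/2968) = (51*(-6 - 1*8*3))*(-1/2968) = (51*(-6 - 24))*(-1/2968) = (51*(-30))*(-1/2968) = -1530*(-1/2968) = 765/1484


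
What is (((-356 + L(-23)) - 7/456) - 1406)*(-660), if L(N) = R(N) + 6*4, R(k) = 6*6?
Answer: 42686545/38 ≈ 1.1233e+6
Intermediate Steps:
R(k) = 36
L(N) = 60 (L(N) = 36 + 6*4 = 36 + 24 = 60)
(((-356 + L(-23)) - 7/456) - 1406)*(-660) = (((-356 + 60) - 7/456) - 1406)*(-660) = ((-296 - 7*1/456) - 1406)*(-660) = ((-296 - 7/456) - 1406)*(-660) = (-134983/456 - 1406)*(-660) = -776119/456*(-660) = 42686545/38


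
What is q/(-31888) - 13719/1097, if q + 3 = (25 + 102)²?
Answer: -227580847/17490568 ≈ -13.012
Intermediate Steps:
q = 16126 (q = -3 + (25 + 102)² = -3 + 127² = -3 + 16129 = 16126)
q/(-31888) - 13719/1097 = 16126/(-31888) - 13719/1097 = 16126*(-1/31888) - 13719*1/1097 = -8063/15944 - 13719/1097 = -227580847/17490568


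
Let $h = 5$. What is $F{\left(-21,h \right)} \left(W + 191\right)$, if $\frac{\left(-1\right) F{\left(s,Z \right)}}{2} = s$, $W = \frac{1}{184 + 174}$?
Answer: $\frac{1435959}{179} \approx 8022.1$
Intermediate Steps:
$W = \frac{1}{358} \approx 0.0027933$
$F{\left(s,Z \right)} = - 2 s$
$F{\left(-21,h \right)} \left(W + 191\right) = \left(-2\right) \left(-21\right) \left(\frac{1}{358} + 191\right) = 42 \cdot \frac{68379}{358} = \frac{1435959}{179}$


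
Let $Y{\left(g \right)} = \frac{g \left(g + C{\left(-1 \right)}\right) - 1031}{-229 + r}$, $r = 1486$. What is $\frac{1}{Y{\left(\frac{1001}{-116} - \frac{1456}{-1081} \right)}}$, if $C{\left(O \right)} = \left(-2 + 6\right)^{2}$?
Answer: $- \frac{19765265117712}{17209854773231} \approx -1.1485$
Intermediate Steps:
$C{\left(O \right)} = 16$ ($C{\left(O \right)} = 4^{2} = 16$)
$Y{\left(g \right)} = - \frac{1031}{1257} + \frac{g \left(16 + g\right)}{1257}$ ($Y{\left(g \right)} = \frac{g \left(g + 16\right) - 1031}{-229 + 1486} = \frac{g \left(16 + g\right) - 1031}{1257} = \left(-1031 + g \left(16 + g\right)\right) \frac{1}{1257} = - \frac{1031}{1257} + \frac{g \left(16 + g\right)}{1257}$)
$\frac{1}{Y{\left(\frac{1001}{-116} - \frac{1456}{-1081} \right)}} = \frac{1}{- \frac{1031}{1257} + \frac{\left(\frac{1001}{-116} - \frac{1456}{-1081}\right)^{2}}{1257} + \frac{16 \left(\frac{1001}{-116} - \frac{1456}{-1081}\right)}{1257}} = \frac{1}{- \frac{1031}{1257} + \frac{\left(1001 \left(- \frac{1}{116}\right) - - \frac{1456}{1081}\right)^{2}}{1257} + \frac{16 \left(1001 \left(- \frac{1}{116}\right) - - \frac{1456}{1081}\right)}{1257}} = \frac{1}{- \frac{1031}{1257} + \frac{\left(- \frac{1001}{116} + \frac{1456}{1081}\right)^{2}}{1257} + \frac{16 \left(- \frac{1001}{116} + \frac{1456}{1081}\right)}{1257}} = \frac{1}{- \frac{1031}{1257} + \frac{\left(- \frac{913185}{125396}\right)^{2}}{1257} + \frac{16}{1257} \left(- \frac{913185}{125396}\right)} = \frac{1}{- \frac{1031}{1257} + \frac{1}{1257} \cdot \frac{833906844225}{15724156816} - \frac{1217580}{13135231}} = \frac{1}{- \frac{1031}{1257} + \frac{277968948075}{6588421705904} - \frac{1217580}{13135231}} = \frac{1}{- \frac{17209854773231}{19765265117712}} = - \frac{19765265117712}{17209854773231}$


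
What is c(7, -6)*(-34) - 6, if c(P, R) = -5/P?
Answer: 128/7 ≈ 18.286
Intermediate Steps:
c(7, -6)*(-34) - 6 = -5/7*(-34) - 6 = 170/7 - 6 = 128/7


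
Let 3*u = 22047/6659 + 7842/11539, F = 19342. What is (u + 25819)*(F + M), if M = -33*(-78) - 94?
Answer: 43294579989964632/76838201 ≈ 5.6345e+8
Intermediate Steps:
M = 2480 (M = 2574 - 94 = 2480)
u = 102206737/76838201 (u = (22047/6659 + 7842/11539)/3 = (⅓)*(306620211/76838201) = 102206737/76838201 ≈ 1.3302)
(u + 25819)*(F + M) = (102206737/76838201 + 25819)*(19342 + 2480) = (1983987718356/76838201)*21822 = 43294579989964632/76838201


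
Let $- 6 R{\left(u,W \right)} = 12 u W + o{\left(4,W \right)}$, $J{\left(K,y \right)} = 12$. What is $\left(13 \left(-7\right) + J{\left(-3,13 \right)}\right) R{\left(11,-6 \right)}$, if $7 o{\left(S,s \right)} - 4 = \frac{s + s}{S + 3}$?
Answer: $- \frac{1532284}{147} \approx -10424.0$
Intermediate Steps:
$o{\left(S,s \right)} = \frac{4}{7} + \frac{2 s}{7 \left(3 + S\right)}$ ($o{\left(S,s \right)} = \frac{4}{7} + \frac{\left(s + s\right) \frac{1}{S + 3}}{7} = \frac{4}{7} + \frac{2 s \frac{1}{3 + S}}{7} = \frac{4}{7} + \frac{2 s}{7 \left(3 + S\right)}$)
$R{\left(u,W \right)} = - \frac{2}{21} - \frac{W}{147} - 2 W u$ ($R{\left(u,W \right)} = - \frac{12 u W + \frac{2 \left(6 + W + 2 \cdot 4\right)}{7 \left(3 + 4\right)}}{6} = - \frac{12 W u + \frac{2 \left(6 + W + 8\right)}{7 \cdot 7}}{6} = - \frac{12 W u + \frac{2}{7} \cdot \frac{1}{7} \left(14 + W\right)}{6} = - \frac{12 W u + \left(\frac{4}{7} + \frac{2 W}{49}\right)}{6} = - \frac{\frac{4}{7} + \frac{2 W}{49} + 12 W u}{6} = - \frac{2}{21} - \frac{W}{147} - 2 W u$)
$\left(13 \left(-7\right) + J{\left(-3,13 \right)}\right) R{\left(11,-6 \right)} = \left(13 \left(-7\right) + 12\right) \left(- \frac{2}{21} - - \frac{2}{49} - \left(-12\right) 11\right) = \left(-91 + 12\right) \left(- \frac{2}{21} + \frac{2}{49} + 132\right) = \left(-79\right) \frac{19396}{147} = - \frac{1532284}{147}$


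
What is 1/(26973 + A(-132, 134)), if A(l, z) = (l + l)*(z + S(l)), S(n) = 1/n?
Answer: -1/8401 ≈ -0.00011903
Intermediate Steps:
A(l, z) = 2*l*(z + 1/l) (A(l, z) = (l + l)*(z + 1/l) = (2*l)*(z + 1/l) = 2*l*(z + 1/l))
1/(26973 + A(-132, 134)) = 1/(26973 + (2 + 2*(-132)*134)) = 1/(26973 + (2 - 35376)) = 1/(26973 - 35374) = 1/(-8401) = -1/8401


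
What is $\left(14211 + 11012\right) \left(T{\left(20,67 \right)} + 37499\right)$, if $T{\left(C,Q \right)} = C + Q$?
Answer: $948031678$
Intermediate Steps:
$\left(14211 + 11012\right) \left(T{\left(20,67 \right)} + 37499\right) = \left(14211 + 11012\right) \left(\left(20 + 67\right) + 37499\right) = 25223 \left(87 + 37499\right) = 25223 \cdot 37586 = 948031678$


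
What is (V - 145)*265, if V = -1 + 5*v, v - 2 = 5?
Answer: -29415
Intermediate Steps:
v = 7 (v = 2 + 5 = 7)
V = 34 (V = -1 + 5*7 = -1 + 35 = 34)
(V - 145)*265 = (34 - 145)*265 = -111*265 = -29415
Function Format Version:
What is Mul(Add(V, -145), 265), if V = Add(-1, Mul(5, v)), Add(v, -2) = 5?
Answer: -29415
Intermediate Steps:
v = 7 (v = Add(2, 5) = 7)
V = 34 (V = Add(-1, Mul(5, 7)) = Add(-1, 35) = 34)
Mul(Add(V, -145), 265) = Mul(Add(34, -145), 265) = Mul(-111, 265) = -29415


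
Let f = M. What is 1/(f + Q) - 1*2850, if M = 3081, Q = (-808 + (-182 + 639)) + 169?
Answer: -8262149/2899 ≈ -2850.0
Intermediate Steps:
Q = -182 (Q = (-808 + 457) + 169 = -351 + 169 = -182)
f = 3081
1/(f + Q) - 1*2850 = 1/(3081 - 182) - 1*2850 = 1/2899 - 2850 = -8262149/2899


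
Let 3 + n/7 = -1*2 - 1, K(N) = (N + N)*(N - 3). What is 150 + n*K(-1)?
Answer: -186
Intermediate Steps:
K(N) = 2*N*(-3 + N) (K(N) = (2*N)*(-3 + N) = 2*N*(-3 + N))
n = -42 (n = -21 + 7*(-1*2 - 1) = -21 + 7*(-2 - 1) = -21 + 7*(-3) = -21 - 21 = -42)
150 + n*K(-1) = 150 - 84*(-1)*(-3 - 1) = 150 - 84*(-1)*(-4) = 150 - 42*8 = 150 - 336 = -186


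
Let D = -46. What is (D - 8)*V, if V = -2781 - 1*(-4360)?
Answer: -85266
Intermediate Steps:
V = 1579 (V = -2781 + 4360 = 1579)
(D - 8)*V = (-46 - 8)*1579 = -54*1579 = -85266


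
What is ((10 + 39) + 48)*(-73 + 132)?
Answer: 5723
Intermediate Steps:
((10 + 39) + 48)*(-73 + 132) = (49 + 48)*59 = 97*59 = 5723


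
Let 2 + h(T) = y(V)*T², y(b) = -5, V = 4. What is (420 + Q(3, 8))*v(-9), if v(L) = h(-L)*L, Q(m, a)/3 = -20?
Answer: 1318680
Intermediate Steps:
Q(m, a) = -60 (Q(m, a) = 3*(-20) = -60)
h(T) = -2 - 5*T²
v(L) = L*(-2 - 5*L²) (v(L) = (-2 - 5*L²)*L = L*(-2 - 5*L²))
(420 + Q(3, 8))*v(-9) = (420 - 60)*(-9*(-2 - 5*(-9)²)) = 360*(-9*(-2 - 5*81)) = 360*(-9*(-2 - 405)) = 360*(-9*(-407)) = 360*3663 = 1318680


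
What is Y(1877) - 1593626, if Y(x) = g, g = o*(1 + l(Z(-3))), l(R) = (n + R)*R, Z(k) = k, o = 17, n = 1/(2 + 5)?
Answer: -11154243/7 ≈ -1.5935e+6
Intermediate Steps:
n = ⅐ (n = 1/7 = ⅐ ≈ 0.14286)
l(R) = R*(⅐ + R) (l(R) = (⅐ + R)*R = R*(⅐ + R))
g = 1139/7 (g = 17*(1 - 3*(⅐ - 3)) = 17*(1 - 3*(-20/7)) = 17*(1 + 60/7) = 17*(67/7) = 1139/7 ≈ 162.71)
Y(x) = 1139/7
Y(1877) - 1593626 = 1139/7 - 1593626 = -11154243/7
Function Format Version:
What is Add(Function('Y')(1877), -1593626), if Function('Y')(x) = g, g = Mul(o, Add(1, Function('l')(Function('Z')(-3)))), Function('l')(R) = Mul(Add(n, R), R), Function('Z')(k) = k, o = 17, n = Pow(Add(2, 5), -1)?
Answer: Rational(-11154243, 7) ≈ -1.5935e+6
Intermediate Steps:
n = Rational(1, 7) (n = Pow(7, -1) = Rational(1, 7) ≈ 0.14286)
Function('l')(R) = Mul(R, Add(Rational(1, 7), R)) (Function('l')(R) = Mul(Add(Rational(1, 7), R), R) = Mul(R, Add(Rational(1, 7), R)))
g = Rational(1139, 7) (g = Mul(17, Add(1, Mul(-3, Add(Rational(1, 7), -3)))) = Mul(17, Add(1, Mul(-3, Rational(-20, 7)))) = Mul(17, Add(1, Rational(60, 7))) = Mul(17, Rational(67, 7)) = Rational(1139, 7) ≈ 162.71)
Function('Y')(x) = Rational(1139, 7)
Add(Function('Y')(1877), -1593626) = Add(Rational(1139, 7), -1593626) = Rational(-11154243, 7)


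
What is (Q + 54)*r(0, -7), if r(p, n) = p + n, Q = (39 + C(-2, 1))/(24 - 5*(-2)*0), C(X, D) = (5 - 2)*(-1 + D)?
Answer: -3115/8 ≈ -389.38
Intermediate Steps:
C(X, D) = -3 + 3*D (C(X, D) = 3*(-1 + D) = -3 + 3*D)
Q = 13/8 (Q = (39 + (-3 + 3*1))/(24 - 5*(-2)*0) = (39 + (-3 + 3))/(24 + 10*0) = (39 + 0)/(24 + 0) = 39/24 = 39*(1/24) = 13/8 ≈ 1.6250)
r(p, n) = n + p
(Q + 54)*r(0, -7) = (13/8 + 54)*(-7 + 0) = (445/8)*(-7) = -3115/8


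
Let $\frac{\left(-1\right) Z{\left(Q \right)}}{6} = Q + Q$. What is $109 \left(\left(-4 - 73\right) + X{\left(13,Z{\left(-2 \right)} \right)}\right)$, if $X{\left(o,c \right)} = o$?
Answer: $-6976$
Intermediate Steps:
$Z{\left(Q \right)} = - 12 Q$ ($Z{\left(Q \right)} = - 6 \left(Q + Q\right) = - 6 \cdot 2 Q = - 12 Q$)
$109 \left(\left(-4 - 73\right) + X{\left(13,Z{\left(-2 \right)} \right)}\right) = 109 \left(\left(-4 - 73\right) + 13\right) = 109 \left(-77 + 13\right) = 109 \left(-64\right) = -6976$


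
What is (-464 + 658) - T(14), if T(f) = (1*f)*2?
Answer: 166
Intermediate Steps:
T(f) = 2*f (T(f) = f*2 = 2*f)
(-464 + 658) - T(14) = (-464 + 658) - 2*14 = 194 - 1*28 = 194 - 28 = 166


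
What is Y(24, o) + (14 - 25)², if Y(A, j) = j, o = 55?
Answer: 176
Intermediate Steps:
Y(24, o) + (14 - 25)² = 55 + (14 - 25)² = 55 + (-11)² = 55 + 121 = 176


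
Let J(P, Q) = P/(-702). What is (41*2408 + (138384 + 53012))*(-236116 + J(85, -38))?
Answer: -2671615187006/39 ≈ -6.8503e+10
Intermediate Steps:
J(P, Q) = -P/702 (J(P, Q) = P*(-1/702) = -P/702)
(41*2408 + (138384 + 53012))*(-236116 + J(85, -38)) = (41*2408 + (138384 + 53012))*(-236116 - 1/702*85) = (98728 + 191396)*(-236116 - 85/702) = 290124*(-165753517/702) = -2671615187006/39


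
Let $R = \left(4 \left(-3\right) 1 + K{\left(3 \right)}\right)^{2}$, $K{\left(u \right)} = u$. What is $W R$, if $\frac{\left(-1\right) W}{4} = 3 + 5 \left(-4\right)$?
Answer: $5508$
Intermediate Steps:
$W = 68$ ($W = - 4 \left(3 + 5 \left(-4\right)\right) = - 4 \left(3 - 20\right) = \left(-4\right) \left(-17\right) = 68$)
$R = 81$ ($R = \left(4 \left(-3\right) 1 + 3\right)^{2} = \left(\left(-12\right) 1 + 3\right)^{2} = \left(-12 + 3\right)^{2} = \left(-9\right)^{2} = 81$)
$W R = 68 \cdot 81 = 5508$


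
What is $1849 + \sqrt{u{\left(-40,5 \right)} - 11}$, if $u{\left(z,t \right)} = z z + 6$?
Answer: $1849 + \sqrt{1595} \approx 1888.9$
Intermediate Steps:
$u{\left(z,t \right)} = 6 + z^{2}$ ($u{\left(z,t \right)} = z^{2} + 6 = 6 + z^{2}$)
$1849 + \sqrt{u{\left(-40,5 \right)} - 11} = 1849 + \sqrt{\left(6 + \left(-40\right)^{2}\right) - 11} = 1849 + \sqrt{\left(6 + 1600\right) - 11} = 1849 + \sqrt{1606 - 11} = 1849 + \sqrt{1595}$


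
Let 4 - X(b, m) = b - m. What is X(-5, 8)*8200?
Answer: 139400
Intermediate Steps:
X(b, m) = 4 + m - b (X(b, m) = 4 - (b - m) = 4 + (m - b) = 4 + m - b)
X(-5, 8)*8200 = (4 + 8 - 1*(-5))*8200 = (4 + 8 + 5)*8200 = 17*8200 = 139400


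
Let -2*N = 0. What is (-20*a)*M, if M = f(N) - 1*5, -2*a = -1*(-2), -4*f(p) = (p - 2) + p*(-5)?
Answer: -90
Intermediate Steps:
N = 0 (N = -½*0 = 0)
f(p) = ½ + p (f(p) = -((p - 2) + p*(-5))/4 = -((-2 + p) - 5*p)/4 = -(-2 - 4*p)/4 = ½ + p)
a = -1 (a = -(-1)*(-2)/2 = -½*2 = -1)
M = -9/2 (M = (½ + 0) - 1*5 = ½ - 5 = -9/2 ≈ -4.5000)
(-20*a)*M = -20*(-1)*(-9/2) = 20*(-9/2) = -90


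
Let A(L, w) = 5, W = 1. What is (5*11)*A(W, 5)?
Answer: 275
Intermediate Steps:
(5*11)*A(W, 5) = (5*11)*5 = 55*5 = 275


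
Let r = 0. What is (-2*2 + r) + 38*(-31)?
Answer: -1182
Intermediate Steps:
(-2*2 + r) + 38*(-31) = (-2*2 + 0) + 38*(-31) = (-4 + 0) - 1178 = -4 - 1178 = -1182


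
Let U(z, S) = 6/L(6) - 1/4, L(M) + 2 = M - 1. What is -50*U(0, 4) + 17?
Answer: -141/2 ≈ -70.500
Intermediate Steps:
L(M) = -3 + M (L(M) = -2 + (M - 1) = -2 + (-1 + M) = -3 + M)
U(z, S) = 7/4 (U(z, S) = 6/(-3 + 6) - 1/4 = 6/3 - 1*¼ = 6*(⅓) - ¼ = 2 - ¼ = 7/4)
-50*U(0, 4) + 17 = -50*7/4 + 17 = -175/2 + 17 = -141/2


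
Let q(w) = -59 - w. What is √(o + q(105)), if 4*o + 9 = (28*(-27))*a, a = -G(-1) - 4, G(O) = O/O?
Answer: √3115/2 ≈ 27.906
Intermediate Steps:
G(O) = 1
a = -5 (a = -1*1 - 4 = -1 - 4 = -5)
o = 3771/4 (o = -9/4 + ((28*(-27))*(-5))/4 = -9/4 + (-756*(-5))/4 = -9/4 + (¼)*3780 = -9/4 + 945 = 3771/4 ≈ 942.75)
√(o + q(105)) = √(3771/4 + (-59 - 1*105)) = √(3771/4 + (-59 - 105)) = √(3771/4 - 164) = √(3115/4) = √3115/2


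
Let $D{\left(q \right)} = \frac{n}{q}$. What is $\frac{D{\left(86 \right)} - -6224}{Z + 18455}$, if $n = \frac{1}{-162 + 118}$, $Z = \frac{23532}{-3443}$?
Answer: $\frac{7371655495}{21849859352} \approx 0.33738$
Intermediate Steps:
$Z = - \frac{23532}{3443}$ ($Z = 23532 \left(- \frac{1}{3443}\right) = - \frac{23532}{3443} \approx -6.8347$)
$n = - \frac{1}{44}$ ($n = \frac{1}{-44} = - \frac{1}{44} \approx -0.022727$)
$D{\left(q \right)} = - \frac{1}{44 q}$
$\frac{D{\left(86 \right)} - -6224}{Z + 18455} = \frac{- \frac{1}{44 \cdot 86} - -6224}{- \frac{23532}{3443} + 18455} = \frac{\left(- \frac{1}{44}\right) \frac{1}{86} + \left(-6269 + 12493\right)}{\frac{63517033}{3443}} = \left(- \frac{1}{3784} + 6224\right) \frac{3443}{63517033} = \frac{23551615}{3784} \cdot \frac{3443}{63517033} = \frac{7371655495}{21849859352}$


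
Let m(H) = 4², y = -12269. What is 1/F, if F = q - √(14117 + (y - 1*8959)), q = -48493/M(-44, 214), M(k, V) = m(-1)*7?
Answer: -5431216/2440771433 + 12544*I*√7111/2440771433 ≈ -0.0022252 + 0.00043339*I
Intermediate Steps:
m(H) = 16
M(k, V) = 112 (M(k, V) = 16*7 = 112)
q = -48493/112 ≈ -432.97
F = -48493/112 - I*√7111 (F = -48493/112 - √(14117 + (-12269 - 1*8959)) = -48493/112 - √(14117 + (-12269 - 8959)) = -48493/112 - √(14117 - 21228) = -48493/112 - √(-7111) = -48493/112 - I*√7111 ≈ -432.97 - 84.327*I)
1/F = 1/(-48493/112 - I*√7111)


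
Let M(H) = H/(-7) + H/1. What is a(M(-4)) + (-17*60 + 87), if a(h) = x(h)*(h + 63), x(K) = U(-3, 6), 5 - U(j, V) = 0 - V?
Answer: -1944/7 ≈ -277.71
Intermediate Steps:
M(H) = 6*H/7 (M(H) = H*(-⅐) + H*1 = -H/7 + H = 6*H/7)
U(j, V) = 5 + V (U(j, V) = 5 - (0 - V) = 5 - (-1)*V = 5 + V)
x(K) = 11 (x(K) = 5 + 6 = 11)
a(h) = 693 + 11*h (a(h) = 11*(h + 63) = 11*(63 + h) = 693 + 11*h)
a(M(-4)) + (-17*60 + 87) = (693 + 11*((6/7)*(-4))) + (-17*60 + 87) = (693 + 11*(-24/7)) + (-1020 + 87) = (693 - 264/7) - 933 = 4587/7 - 933 = -1944/7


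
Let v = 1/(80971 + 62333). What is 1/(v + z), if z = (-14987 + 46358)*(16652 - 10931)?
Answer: 143304/25719269154265 ≈ 5.5719e-9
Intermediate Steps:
v = 1/143304 ≈ 6.9782e-6
z = 179473491 (z = 31371*5721 = 179473491)
1/(v + z) = 1/(1/143304 + 179473491) = 1/(25719269154265/143304) = 143304/25719269154265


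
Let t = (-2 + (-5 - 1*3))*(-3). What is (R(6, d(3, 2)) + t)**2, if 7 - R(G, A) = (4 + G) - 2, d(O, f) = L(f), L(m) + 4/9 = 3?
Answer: 841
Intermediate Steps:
L(m) = 23/9 (L(m) = -4/9 + 3 = 23/9)
d(O, f) = 23/9
R(G, A) = 5 - G (R(G, A) = 7 - ((4 + G) - 2) = 7 - (2 + G) = 7 + (-2 - G) = 5 - G)
t = 30 (t = (-2 + (-5 - 3))*(-3) = (-2 - 8)*(-3) = -10*(-3) = 30)
(R(6, d(3, 2)) + t)**2 = ((5 - 1*6) + 30)**2 = ((5 - 6) + 30)**2 = (-1 + 30)**2 = 29**2 = 841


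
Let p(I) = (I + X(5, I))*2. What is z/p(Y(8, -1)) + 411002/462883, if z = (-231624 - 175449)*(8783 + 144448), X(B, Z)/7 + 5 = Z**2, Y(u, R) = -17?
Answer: -3208098032184905/202742754 ≈ -1.5823e+7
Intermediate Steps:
X(B, Z) = -35 + 7*Z**2
z = -62376202863 (z = -407073*153231 = -62376202863)
p(I) = -70 + 2*I + 14*I**2 (p(I) = (I + (-35 + 7*I**2))*2 = (-35 + I + 7*I**2)*2 = -70 + 2*I + 14*I**2)
z/p(Y(8, -1)) + 411002/462883 = -62376202863/(-70 + 2*(-17) + 14*(-17)**2) + 411002/462883 = -62376202863/(-70 - 34 + 14*289) + 411002*(1/462883) = -62376202863/(-70 - 34 + 4046) + 411002/462883 = -62376202863/3942 + 411002/462883 = -62376202863*1/3942 + 411002/462883 = -6930689207/438 + 411002/462883 = -3208098032184905/202742754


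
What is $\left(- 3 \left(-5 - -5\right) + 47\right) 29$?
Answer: $1363$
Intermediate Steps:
$\left(- 3 \left(-5 - -5\right) + 47\right) 29 = \left(- 3 \left(-5 + 5\right) + 47\right) 29 = \left(\left(-3\right) 0 + 47\right) 29 = \left(0 + 47\right) 29 = 47 \cdot 29 = 1363$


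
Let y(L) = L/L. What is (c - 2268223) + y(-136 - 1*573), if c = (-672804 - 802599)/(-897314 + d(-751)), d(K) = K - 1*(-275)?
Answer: -2036385553977/897790 ≈ -2.2682e+6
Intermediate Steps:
d(K) = 275 + K (d(K) = K + 275 = 275 + K)
y(L) = 1
c = 1475403/897790 (c = (-672804 - 802599)/(-897314 + (275 - 751)) = -1475403/(-897314 - 476) = -1475403/(-897790) = -1475403*(-1/897790) = 1475403/897790 ≈ 1.6434)
(c - 2268223) + y(-136 - 1*573) = (1475403/897790 - 2268223) + 1 = -2036386451767/897790 + 1 = -2036385553977/897790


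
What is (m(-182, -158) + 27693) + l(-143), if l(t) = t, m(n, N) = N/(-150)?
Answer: 2066329/75 ≈ 27551.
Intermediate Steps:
m(n, N) = -N/150 (m(n, N) = N*(-1/150) = -N/150)
(m(-182, -158) + 27693) + l(-143) = (-1/150*(-158) + 27693) - 143 = (79/75 + 27693) - 143 = 2077054/75 - 143 = 2066329/75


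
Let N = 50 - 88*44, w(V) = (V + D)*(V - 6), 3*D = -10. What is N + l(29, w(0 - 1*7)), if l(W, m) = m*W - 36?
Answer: 113/3 ≈ 37.667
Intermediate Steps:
D = -10/3 (D = (⅓)*(-10) = -10/3 ≈ -3.3333)
w(V) = (-6 + V)*(-10/3 + V) (w(V) = (V - 10/3)*(V - 6) = (-10/3 + V)*(-6 + V) = (-6 + V)*(-10/3 + V))
l(W, m) = -36 + W*m (l(W, m) = W*m - 36 = -36 + W*m)
N = -3822 (N = 50 - 3872 = -3822)
N + l(29, w(0 - 1*7)) = -3822 + (-36 + 29*(20 + (0 - 1*7)² - 28*(0 - 1*7)/3)) = -3822 + (-36 + 29*(20 + (0 - 7)² - 28*(0 - 7)/3)) = -3822 + (-36 + 29*(20 + (-7)² - 28/3*(-7))) = -3822 + (-36 + 29*(20 + 49 + 196/3)) = -3822 + (-36 + 29*(403/3)) = -3822 + (-36 + 11687/3) = -3822 + 11579/3 = 113/3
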